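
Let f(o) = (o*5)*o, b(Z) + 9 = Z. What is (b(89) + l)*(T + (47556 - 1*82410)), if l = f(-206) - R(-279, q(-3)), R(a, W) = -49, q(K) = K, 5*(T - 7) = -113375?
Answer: -12212438298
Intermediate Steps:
T = -22668 (T = 7 + (⅕)*(-113375) = 7 - 22675 = -22668)
b(Z) = -9 + Z
f(o) = 5*o² (f(o) = (5*o)*o = 5*o²)
l = 212229 (l = 5*(-206)² - 1*(-49) = 5*42436 + 49 = 212180 + 49 = 212229)
(b(89) + l)*(T + (47556 - 1*82410)) = ((-9 + 89) + 212229)*(-22668 + (47556 - 1*82410)) = (80 + 212229)*(-22668 + (47556 - 82410)) = 212309*(-22668 - 34854) = 212309*(-57522) = -12212438298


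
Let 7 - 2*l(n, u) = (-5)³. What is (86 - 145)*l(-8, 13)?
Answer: -3894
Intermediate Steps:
l(n, u) = 66 (l(n, u) = 7/2 - ½*(-5)³ = 7/2 - ½*(-125) = 7/2 + 125/2 = 66)
(86 - 145)*l(-8, 13) = (86 - 145)*66 = -59*66 = -3894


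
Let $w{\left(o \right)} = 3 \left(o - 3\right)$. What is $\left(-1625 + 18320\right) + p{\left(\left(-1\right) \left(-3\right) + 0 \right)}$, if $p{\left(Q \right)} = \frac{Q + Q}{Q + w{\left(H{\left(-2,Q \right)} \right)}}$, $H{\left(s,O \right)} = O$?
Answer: $16697$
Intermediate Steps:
$w{\left(o \right)} = -9 + 3 o$ ($w{\left(o \right)} = 3 \left(-3 + o\right) = -9 + 3 o$)
$p{\left(Q \right)} = \frac{2 Q}{-9 + 4 Q}$ ($p{\left(Q \right)} = \frac{Q + Q}{Q + \left(-9 + 3 Q\right)} = \frac{2 Q}{-9 + 4 Q}$)
$\left(-1625 + 18320\right) + p{\left(\left(-1\right) \left(-3\right) + 0 \right)} = \left(-1625 + 18320\right) + \frac{2 \left(\left(-1\right) \left(-3\right) + 0\right)}{-9 + 4 \left(\left(-1\right) \left(-3\right) + 0\right)} = 16695 + \frac{2 \left(3 + 0\right)}{-9 + 4 \left(3 + 0\right)} = 16695 + 2 \cdot 3 \frac{1}{-9 + 4 \cdot 3} = 16695 + 2 \cdot 3 \frac{1}{-9 + 12} = 16695 + 2 \cdot 3 \cdot \frac{1}{3} = 16695 + 2 = 16697$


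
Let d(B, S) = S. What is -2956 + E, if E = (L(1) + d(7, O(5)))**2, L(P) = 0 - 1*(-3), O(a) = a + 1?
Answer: -2875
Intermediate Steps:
O(a) = 1 + a
L(P) = 3 (L(P) = 0 + 3 = 3)
E = 81 (E = (3 + (1 + 5))**2 = (3 + 6)**2 = 9**2 = 81)
-2956 + E = -2956 + 81 = -2875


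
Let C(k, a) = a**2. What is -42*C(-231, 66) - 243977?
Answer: -426929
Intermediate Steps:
-42*C(-231, 66) - 243977 = -42*66**2 - 243977 = -42*4356 - 243977 = -182952 - 243977 = -426929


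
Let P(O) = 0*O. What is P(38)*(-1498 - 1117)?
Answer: 0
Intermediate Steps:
P(O) = 0
P(38)*(-1498 - 1117) = 0*(-1498 - 1117) = 0*(-2615) = 0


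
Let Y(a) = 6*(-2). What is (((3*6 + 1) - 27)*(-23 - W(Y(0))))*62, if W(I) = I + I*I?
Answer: 76880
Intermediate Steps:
Y(a) = -12
W(I) = I + I²
(((3*6 + 1) - 27)*(-23 - W(Y(0))))*62 = (((3*6 + 1) - 27)*(-23 - (-12)*(1 - 12)))*62 = (((18 + 1) - 27)*(-23 - (-12)*(-11)))*62 = ((19 - 27)*(-23 - 1*132))*62 = -8*(-23 - 132)*62 = -8*(-155)*62 = 1240*62 = 76880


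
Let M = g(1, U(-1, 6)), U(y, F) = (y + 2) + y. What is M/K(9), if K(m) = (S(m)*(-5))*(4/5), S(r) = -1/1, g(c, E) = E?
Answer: 0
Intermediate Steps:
U(y, F) = 2 + 2*y (U(y, F) = (2 + y) + y = 2 + 2*y)
M = 0 (M = 2 + 2*(-1) = 2 - 2 = 0)
S(r) = -1 (S(r) = -1*1 = -1)
K(m) = 4 (K(m) = (-1*(-5))*(4/5) = 5*(4*(⅕)) = 5*(⅘) = 4)
M/K(9) = 0/4 = 0*(¼) = 0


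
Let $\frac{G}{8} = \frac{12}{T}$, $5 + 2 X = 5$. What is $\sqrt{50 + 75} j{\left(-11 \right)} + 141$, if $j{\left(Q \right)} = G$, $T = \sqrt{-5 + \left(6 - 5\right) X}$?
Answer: $141 - 480 i \approx 141.0 - 480.0 i$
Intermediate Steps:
$X = 0$ ($X = - \frac{5}{2} + \frac{1}{2} \cdot 5 = - \frac{5}{2} + \frac{5}{2} = 0$)
$T = i \sqrt{5}$ ($T = \sqrt{-5 + \left(6 - 5\right) 0} = \sqrt{-5 + 1 \cdot 0} = \sqrt{-5 + 0} = \sqrt{-5} = i \sqrt{5} \approx 2.2361 i$)
$G = - \frac{96 i \sqrt{5}}{5}$ ($G = 8 \frac{12}{i \sqrt{5}} = 8 \cdot 12 \left(- \frac{i \sqrt{5}}{5}\right) = 8 \left(- \frac{12 i \sqrt{5}}{5}\right) = - \frac{96 i \sqrt{5}}{5} \approx - 42.932 i$)
$j{\left(Q \right)} = - \frac{96 i \sqrt{5}}{5}$
$\sqrt{50 + 75} j{\left(-11 \right)} + 141 = \sqrt{50 + 75} \left(- \frac{96 i \sqrt{5}}{5}\right) + 141 = \sqrt{125} \left(- \frac{96 i \sqrt{5}}{5}\right) + 141 = 5 \sqrt{5} \left(- \frac{96 i \sqrt{5}}{5}\right) + 141 = - 480 i + 141 = 141 - 480 i$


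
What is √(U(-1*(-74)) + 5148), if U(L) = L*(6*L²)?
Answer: 2*√609123 ≈ 1560.9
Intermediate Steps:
U(L) = 6*L³
√(U(-1*(-74)) + 5148) = √(6*(-1*(-74))³ + 5148) = √(6*74³ + 5148) = √(6*405224 + 5148) = √(2431344 + 5148) = √2436492 = 2*√609123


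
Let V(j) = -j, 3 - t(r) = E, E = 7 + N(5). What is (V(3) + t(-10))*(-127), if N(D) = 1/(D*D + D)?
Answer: 26797/30 ≈ 893.23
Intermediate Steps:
N(D) = 1/(D + D²) (N(D) = 1/(D² + D) = 1/(D + D²))
E = 211/30 (E = 7 + 1/(5*(1 + 5)) = 7 + (⅕)/6 = 7 + (⅕)*(⅙) = 7 + 1/30 = 211/30 ≈ 7.0333)
t(r) = -121/30 (t(r) = 3 - 1*211/30 = 3 - 211/30 = -121/30)
(V(3) + t(-10))*(-127) = (-1*3 - 121/30)*(-127) = (-3 - 121/30)*(-127) = -211/30*(-127) = 26797/30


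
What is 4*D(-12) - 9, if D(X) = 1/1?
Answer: -5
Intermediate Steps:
D(X) = 1
4*D(-12) - 9 = 4*1 - 9 = 4 - 9 = -5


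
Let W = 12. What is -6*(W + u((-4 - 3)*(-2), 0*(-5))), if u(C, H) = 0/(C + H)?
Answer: -72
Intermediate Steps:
u(C, H) = 0
-6*(W + u((-4 - 3)*(-2), 0*(-5))) = -6*(12 + 0) = -6*12 = -72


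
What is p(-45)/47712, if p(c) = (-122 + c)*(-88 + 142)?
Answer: -1503/7952 ≈ -0.18901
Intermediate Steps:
p(c) = -6588 + 54*c (p(c) = (-122 + c)*54 = -6588 + 54*c)
p(-45)/47712 = (-6588 + 54*(-45))/47712 = (-6588 - 2430)*(1/47712) = -9018*1/47712 = -1503/7952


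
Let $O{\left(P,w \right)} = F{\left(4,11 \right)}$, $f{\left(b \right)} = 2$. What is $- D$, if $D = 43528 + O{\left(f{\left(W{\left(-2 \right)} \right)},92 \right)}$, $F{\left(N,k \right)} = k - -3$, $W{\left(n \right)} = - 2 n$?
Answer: $-43542$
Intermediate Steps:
$F{\left(N,k \right)} = 3 + k$ ($F{\left(N,k \right)} = k + 3 = 3 + k$)
$O{\left(P,w \right)} = 14$ ($O{\left(P,w \right)} = 3 + 11 = 14$)
$D = 43542$ ($D = 43528 + 14 = 43542$)
$- D = \left(-1\right) 43542 = -43542$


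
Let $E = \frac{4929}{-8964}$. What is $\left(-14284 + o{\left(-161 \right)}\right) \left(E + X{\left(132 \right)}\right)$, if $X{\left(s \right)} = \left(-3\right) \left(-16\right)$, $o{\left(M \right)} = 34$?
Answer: $- \frac{336729875}{498} \approx -6.7616 \cdot 10^{5}$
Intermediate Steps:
$X{\left(s \right)} = 48$
$E = - \frac{1643}{2988}$ ($E = 4929 \left(- \frac{1}{8964}\right) = - \frac{1643}{2988} \approx -0.54987$)
$\left(-14284 + o{\left(-161 \right)}\right) \left(E + X{\left(132 \right)}\right) = \left(-14284 + 34\right) \left(- \frac{1643}{2988} + 48\right) = \left(-14250\right) \frac{141781}{2988} = - \frac{336729875}{498}$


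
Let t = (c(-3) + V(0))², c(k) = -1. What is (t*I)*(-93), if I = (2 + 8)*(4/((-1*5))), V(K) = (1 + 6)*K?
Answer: 744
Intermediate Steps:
V(K) = 7*K
I = -8 (I = 10*(4/(-5)) = 10*(4*(-⅕)) = 10*(-⅘) = -8)
t = 1 (t = (-1 + 7*0)² = (-1 + 0)² = (-1)² = 1)
(t*I)*(-93) = (1*(-8))*(-93) = -8*(-93) = 744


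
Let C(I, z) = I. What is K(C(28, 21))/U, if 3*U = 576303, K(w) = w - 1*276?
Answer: -248/192101 ≈ -0.0012910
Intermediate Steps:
K(w) = -276 + w (K(w) = w - 276 = -276 + w)
U = 192101 (U = (1/3)*576303 = 192101)
K(C(28, 21))/U = (-276 + 28)/192101 = -248*1/192101 = -248/192101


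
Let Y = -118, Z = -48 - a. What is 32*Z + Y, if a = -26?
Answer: -822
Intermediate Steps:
Z = -22 (Z = -48 - 1*(-26) = -48 + 26 = -22)
32*Z + Y = 32*(-22) - 118 = -704 - 118 = -822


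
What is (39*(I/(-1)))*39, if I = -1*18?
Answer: 27378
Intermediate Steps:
I = -18
(39*(I/(-1)))*39 = (39*(-18/(-1)))*39 = (39*(-18*(-1)))*39 = (39*18)*39 = 702*39 = 27378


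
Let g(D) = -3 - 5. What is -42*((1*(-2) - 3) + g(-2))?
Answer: 546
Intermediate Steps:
g(D) = -8
-42*((1*(-2) - 3) + g(-2)) = -42*((1*(-2) - 3) - 8) = -42*((-2 - 3) - 8) = -42*(-5 - 8) = -42*(-13) = 546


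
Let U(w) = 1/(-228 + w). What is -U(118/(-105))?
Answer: 105/24058 ≈ 0.0043645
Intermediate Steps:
-U(118/(-105)) = -1/(-228 + 118/(-105)) = -1/(-228 + 118*(-1/105)) = -1/(-228 - 118/105) = -1/(-24058/105) = -1*(-105/24058) = 105/24058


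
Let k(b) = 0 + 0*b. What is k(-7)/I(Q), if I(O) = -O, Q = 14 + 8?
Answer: 0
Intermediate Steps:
Q = 22
k(b) = 0 (k(b) = 0 + 0 = 0)
k(-7)/I(Q) = 0/((-1*22)) = 0/(-22) = 0*(-1/22) = 0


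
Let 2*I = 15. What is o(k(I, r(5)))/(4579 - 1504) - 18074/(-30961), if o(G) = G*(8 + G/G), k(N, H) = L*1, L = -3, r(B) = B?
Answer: 2606743/4533575 ≈ 0.57499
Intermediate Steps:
I = 15/2 (I = (½)*15 = 15/2 ≈ 7.5000)
k(N, H) = -3 (k(N, H) = -3*1 = -3)
o(G) = 9*G (o(G) = G*(8 + 1) = G*9 = 9*G)
o(k(I, r(5)))/(4579 - 1504) - 18074/(-30961) = (9*(-3))/(4579 - 1504) - 18074/(-30961) = -27/3075 - 18074*(-1/30961) = -27*1/3075 + 2582/4423 = -9/1025 + 2582/4423 = 2606743/4533575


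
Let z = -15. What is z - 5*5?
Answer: -40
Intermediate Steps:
z - 5*5 = -15 - 5*5 = -15 - 25 = -40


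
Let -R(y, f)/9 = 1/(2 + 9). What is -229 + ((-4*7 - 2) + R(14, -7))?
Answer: -2858/11 ≈ -259.82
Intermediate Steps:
R(y, f) = -9/11 (R(y, f) = -9/(2 + 9) = -9/11)
-229 + ((-4*7 - 2) + R(14, -7)) = -229 + ((-4*7 - 2) - 9/11) = -229 + ((-28 - 2) - 9/11) = -229 + (-30 - 9/11) = -229 - 339/11 = -2858/11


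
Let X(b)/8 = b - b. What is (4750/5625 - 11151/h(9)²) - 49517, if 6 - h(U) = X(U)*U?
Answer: -8968663/180 ≈ -49826.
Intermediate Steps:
X(b) = 0 (X(b) = 8*(b - b) = 8*0 = 0)
h(U) = 6 (h(U) = 6 - 0*U = 6 - 1*0 = 6 + 0 = 6)
(4750/5625 - 11151/h(9)²) - 49517 = (4750/5625 - 11151/(6²)) - 49517 = (4750*(1/5625) - 11151/36) - 49517 = (38/45 - 11151*1/36) - 49517 = (38/45 - 1239/4) - 49517 = -55603/180 - 49517 = -8968663/180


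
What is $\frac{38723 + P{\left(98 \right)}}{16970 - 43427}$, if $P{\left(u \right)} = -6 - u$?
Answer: $- \frac{12873}{8819} \approx -1.4597$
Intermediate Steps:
$\frac{38723 + P{\left(98 \right)}}{16970 - 43427} = \frac{38723 - 104}{16970 - 43427} = \frac{38723 - 104}{-26457} = \left(38723 - 104\right) \left(- \frac{1}{26457}\right) = 38619 \left(- \frac{1}{26457}\right) = - \frac{12873}{8819}$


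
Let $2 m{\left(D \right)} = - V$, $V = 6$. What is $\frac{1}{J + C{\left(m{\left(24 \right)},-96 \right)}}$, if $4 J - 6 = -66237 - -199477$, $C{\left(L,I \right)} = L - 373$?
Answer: $\frac{2}{65871} \approx 3.0362 \cdot 10^{-5}$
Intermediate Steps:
$m{\left(D \right)} = -3$ ($m{\left(D \right)} = \frac{\left(-1\right) 6}{2} = \frac{1}{2} \left(-6\right) = -3$)
$C{\left(L,I \right)} = -373 + L$ ($C{\left(L,I \right)} = L - 373 = -373 + L$)
$J = \frac{66623}{2}$ ($J = \frac{3}{2} + \frac{-66237 - -199477}{4} = \frac{3}{2} + \frac{-66237 + 199477}{4} = \frac{3}{2} + \frac{1}{4} \cdot 133240 = \frac{3}{2} + 33310 = \frac{66623}{2} \approx 33312.0$)
$\frac{1}{J + C{\left(m{\left(24 \right)},-96 \right)}} = \frac{1}{\frac{66623}{2} - 376} = \frac{1}{\frac{65871}{2}} = \frac{2}{65871}$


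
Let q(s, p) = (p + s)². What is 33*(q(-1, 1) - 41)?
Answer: -1353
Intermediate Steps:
33*(q(-1, 1) - 41) = 33*((1 - 1)² - 41) = 33*(0² - 41) = 33*(0 - 41) = 33*(-41) = -1353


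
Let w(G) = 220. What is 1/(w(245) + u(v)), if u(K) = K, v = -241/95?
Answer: 95/20659 ≈ 0.0045985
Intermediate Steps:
v = -241/95 (v = -241*1/95 = -241/95 ≈ -2.5368)
1/(w(245) + u(v)) = 1/(220 - 241/95) = 1/(20659/95) = 95/20659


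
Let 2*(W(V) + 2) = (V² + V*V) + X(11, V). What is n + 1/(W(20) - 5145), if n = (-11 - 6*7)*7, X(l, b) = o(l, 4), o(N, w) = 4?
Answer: -1760396/4745 ≈ -371.00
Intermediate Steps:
X(l, b) = 4
W(V) = V² (W(V) = -2 + ((V² + V*V) + 4)/2 = -2 + ((V² + V²) + 4)/2 = -2 + (2*V² + 4)/2 = -2 + (4 + 2*V²)/2 = -2 + (2 + V²) = V²)
n = -371 (n = (-11 - 42)*7 = -53*7 = -371)
n + 1/(W(20) - 5145) = -371 + 1/(20² - 5145) = -371 + 1/(400 - 5145) = -371 + 1/(-4745) = -371 - 1/4745 = -1760396/4745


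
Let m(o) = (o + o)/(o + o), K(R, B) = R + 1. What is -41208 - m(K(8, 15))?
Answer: -41209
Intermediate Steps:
K(R, B) = 1 + R
m(o) = 1 (m(o) = (2*o)/((2*o)) = (2*o)*(1/(2*o)) = 1)
-41208 - m(K(8, 15)) = -41208 - 1*1 = -41208 - 1 = -41209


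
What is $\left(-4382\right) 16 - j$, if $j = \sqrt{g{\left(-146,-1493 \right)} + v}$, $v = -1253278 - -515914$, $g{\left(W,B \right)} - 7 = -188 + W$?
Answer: $-70112 - i \sqrt{737691} \approx -70112.0 - 858.89 i$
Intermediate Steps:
$g{\left(W,B \right)} = -181 + W$ ($g{\left(W,B \right)} = 7 + \left(-188 + W\right) = -181 + W$)
$v = -737364$ ($v = -1253278 + 515914 = -737364$)
$j = i \sqrt{737691}$ ($j = \sqrt{\left(-181 - 146\right) - 737364} = \sqrt{-327 - 737364} = \sqrt{-737691} = i \sqrt{737691} \approx 858.89 i$)
$\left(-4382\right) 16 - j = \left(-4382\right) 16 - i \sqrt{737691} = -70112 - i \sqrt{737691}$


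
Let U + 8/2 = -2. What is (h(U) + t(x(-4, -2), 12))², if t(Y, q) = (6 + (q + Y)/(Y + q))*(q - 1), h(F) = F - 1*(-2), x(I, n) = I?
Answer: 5329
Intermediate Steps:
U = -6 (U = -4 - 2 = -6)
h(F) = 2 + F (h(F) = F + 2 = 2 + F)
t(Y, q) = -7 + 7*q (t(Y, q) = (6 + (Y + q)/(Y + q))*(-1 + q) = (6 + 1)*(-1 + q) = 7*(-1 + q) = -7 + 7*q)
(h(U) + t(x(-4, -2), 12))² = ((2 - 6) + (-7 + 7*12))² = (-4 + (-7 + 84))² = (-4 + 77)² = 73² = 5329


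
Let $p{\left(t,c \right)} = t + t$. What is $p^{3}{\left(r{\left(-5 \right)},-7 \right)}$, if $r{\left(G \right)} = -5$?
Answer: $-1000$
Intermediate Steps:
$p{\left(t,c \right)} = 2 t$
$p^{3}{\left(r{\left(-5 \right)},-7 \right)} = \left(2 \left(-5\right)\right)^{3} = \left(-10\right)^{3} = -1000$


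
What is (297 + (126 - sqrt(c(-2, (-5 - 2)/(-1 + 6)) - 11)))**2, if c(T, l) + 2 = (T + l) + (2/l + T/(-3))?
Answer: (44415 - I*sqrt(189210))**2/11025 ≈ 1.7891e+5 - 3504.7*I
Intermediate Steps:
c(T, l) = -2 + l + 2/l + 2*T/3 (c(T, l) = -2 + ((T + l) + (2/l + T/(-3))) = -2 + ((T + l) + (2/l + T*(-1/3))) = -2 + ((T + l) + (2/l - T/3)) = -2 + (l + 2/l + 2*T/3) = -2 + l + 2/l + 2*T/3)
(297 + (126 - sqrt(c(-2, (-5 - 2)/(-1 + 6)) - 11)))**2 = (297 + (126 - sqrt((-2 + (-5 - 2)/(-1 + 6) + 2/(((-5 - 2)/(-1 + 6))) + (2/3)*(-2)) - 11)))**2 = (297 + (126 - sqrt((-2 - 7/5 + 2/((-7/5)) - 4/3) - 11)))**2 = (297 + (126 - sqrt((-2 - 7*1/5 + 2/((-7*1/5)) - 4/3) - 11)))**2 = (297 + (126 - sqrt((-2 - 7/5 + 2/(-7/5) - 4/3) - 11)))**2 = (297 + (126 - sqrt((-2 - 7/5 + 2*(-5/7) - 4/3) - 11)))**2 = (297 + (126 - sqrt((-2 - 7/5 - 10/7 - 4/3) - 11)))**2 = (297 + (126 - sqrt(-647/105 - 11)))**2 = (297 + (126 - sqrt(-1802/105)))**2 = (297 + (126 - I*sqrt(189210)/105))**2 = (423 - I*sqrt(189210)/105)**2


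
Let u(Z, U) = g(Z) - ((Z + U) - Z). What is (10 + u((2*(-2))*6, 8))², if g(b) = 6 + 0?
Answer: 64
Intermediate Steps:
g(b) = 6
u(Z, U) = 6 - U (u(Z, U) = 6 - ((Z + U) - Z) = 6 - ((U + Z) - Z) = 6 - U)
(10 + u((2*(-2))*6, 8))² = (10 + (6 - 1*8))² = (10 + (6 - 8))² = (10 - 2)² = 8² = 64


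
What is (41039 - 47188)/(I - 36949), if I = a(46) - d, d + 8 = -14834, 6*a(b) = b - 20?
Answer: 1677/6028 ≈ 0.27820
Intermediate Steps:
a(b) = -10/3 + b/6 (a(b) = (b - 20)/6 = (-20 + b)/6 = -10/3 + b/6)
d = -14842 (d = -8 - 14834 = -14842)
I = 44539/3 (I = (-10/3 + (⅙)*46) - 1*(-14842) = (-10/3 + 23/3) + 14842 = 13/3 + 14842 = 44539/3 ≈ 14846.)
(41039 - 47188)/(I - 36949) = (41039 - 47188)/(44539/3 - 36949) = -6149/(-66308/3) = -6149*(-3/66308) = 1677/6028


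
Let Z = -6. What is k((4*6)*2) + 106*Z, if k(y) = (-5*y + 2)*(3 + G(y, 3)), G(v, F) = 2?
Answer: -1826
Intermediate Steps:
k(y) = 10 - 25*y (k(y) = (-5*y + 2)*(3 + 2) = (2 - 5*y)*5 = 10 - 25*y)
k((4*6)*2) + 106*Z = (10 - 25*4*6*2) + 106*(-6) = (10 - 600*2) - 636 = (10 - 25*48) - 636 = (10 - 1200) - 636 = -1190 - 636 = -1826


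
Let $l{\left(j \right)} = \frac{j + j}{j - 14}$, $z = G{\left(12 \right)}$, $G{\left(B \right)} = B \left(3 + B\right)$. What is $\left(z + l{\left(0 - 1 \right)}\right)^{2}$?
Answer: $\frac{7300804}{225} \approx 32448.0$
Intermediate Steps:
$z = 180$ ($z = 12 \left(3 + 12\right) = 12 \cdot 15 = 180$)
$l{\left(j \right)} = \frac{2 j}{-14 + j}$
$\left(z + l{\left(0 - 1 \right)}\right)^{2} = \left(180 + \frac{2 \left(0 - 1\right)}{-14 + \left(0 - 1\right)}\right)^{2} = \left(180 + 2 \left(-1\right) \frac{1}{-14 - 1}\right)^{2} = \left(180 + 2 \left(-1\right) \frac{1}{-15}\right)^{2} = \left(180 + 2 \left(-1\right) \left(- \frac{1}{15}\right)\right)^{2} = \left(180 + \frac{2}{15}\right)^{2} = \left(\frac{2702}{15}\right)^{2} = \frac{7300804}{225}$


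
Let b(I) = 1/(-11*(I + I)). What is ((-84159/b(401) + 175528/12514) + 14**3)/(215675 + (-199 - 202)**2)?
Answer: 774255212393/392601722 ≈ 1972.1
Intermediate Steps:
b(I) = -1/(22*I) (b(I) = 1/(-22*I) = -1/(22*I))
((-84159/b(401) + 175528/12514) + 14**3)/(215675 + (-199 - 202)**2) = ((-84159/((-1/22/401)) + 175528/12514) + 14**3)/(215675 + (-199 - 202)**2) = ((-84159/((-1/22*1/401)) + 175528*(1/12514)) + 2744)/(215675 + (-401)**2) = ((-84159/(-1/8822) + 87764/6257) + 2744)/(215675 + 160801) = ((-84159*(-8822) + 87764/6257) + 2744)/376476 = ((742450698 + 87764/6257) + 2744)*(1/376476) = (4645514105150/6257 + 2744)*(1/376476) = (4645531274358/6257)*(1/376476) = 774255212393/392601722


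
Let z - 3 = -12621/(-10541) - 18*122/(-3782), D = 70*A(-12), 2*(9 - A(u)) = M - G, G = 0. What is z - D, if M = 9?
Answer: -101371563/326771 ≈ -310.22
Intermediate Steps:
A(u) = 9/2 (A(u) = 9 - (9 - 1*0)/2 = 9 - (9 + 0)/2 = 9 - ½*9 = 9 - 9/2 = 9/2)
D = 315 (D = 70*(9/2) = 315)
z = 1561302/326771 (z = 3 + (-12621/(-10541) - 18*122/(-3782)) = 3 + (-12621*(-1/10541) - 2196*(-1/3782)) = 3 + (12621/10541 + 18/31) = 3 + 580989/326771 = 1561302/326771 ≈ 4.7780)
z - D = 1561302/326771 - 1*315 = 1561302/326771 - 315 = -101371563/326771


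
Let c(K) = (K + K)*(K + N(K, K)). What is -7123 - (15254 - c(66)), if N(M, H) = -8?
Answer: -14721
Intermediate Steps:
c(K) = 2*K*(-8 + K) (c(K) = (K + K)*(K - 8) = (2*K)*(-8 + K) = 2*K*(-8 + K))
-7123 - (15254 - c(66)) = -7123 - (15254 - 2*66*(-8 + 66)) = -7123 - (15254 - 2*66*58) = -7123 - (15254 - 1*7656) = -7123 - (15254 - 7656) = -7123 - 1*7598 = -7123 - 7598 = -14721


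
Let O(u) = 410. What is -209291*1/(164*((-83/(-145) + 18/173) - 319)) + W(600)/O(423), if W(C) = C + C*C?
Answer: 1157027523775/1309563944 ≈ 883.52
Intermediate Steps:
W(C) = C + C**2
-209291*1/(164*((-83/(-145) + 18/173) - 319)) + W(600)/O(423) = -209291*1/(164*((-83/(-145) + 18/173) - 319)) + (600*(1 + 600))/410 = -209291*1/(164*((-83*(-1/145) + 18*(1/173)) - 319)) + (600*601)*(1/410) = -209291*1/(164*((83/145 + 18/173) - 319)) + 360600*(1/410) = -209291*1/(164*(16969/25085 - 319)) + 36060/41 = -209291/(164*(-7985146/25085)) + 36060/41 = -209291/(-1309563944/25085) + 36060/41 = -209291*(-25085/1309563944) + 36060/41 = 5250064735/1309563944 + 36060/41 = 1157027523775/1309563944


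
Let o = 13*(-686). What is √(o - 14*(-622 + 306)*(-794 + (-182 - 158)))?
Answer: 7*I*√102566 ≈ 2241.8*I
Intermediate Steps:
o = -8918
√(o - 14*(-622 + 306)*(-794 + (-182 - 158))) = √(-8918 - 14*(-622 + 306)*(-794 + (-182 - 158))) = √(-8918 - (-4424)*(-794 - 340)) = √(-8918 - (-4424)*(-1134)) = √(-8918 - 14*358344) = √(-8918 - 5016816) = √(-5025734) = 7*I*√102566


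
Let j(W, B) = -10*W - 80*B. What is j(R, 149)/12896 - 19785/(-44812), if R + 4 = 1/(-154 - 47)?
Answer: -6965076385/14519625744 ≈ -0.47970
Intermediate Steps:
R = -805/201 (R = -4 + 1/(-154 - 47) = -4 + 1/(-201) = -4 - 1/201 = -805/201 ≈ -4.0050)
j(W, B) = -80*B - 10*W
j(R, 149)/12896 - 19785/(-44812) = (-80*149 - 10*(-805/201))/12896 - 19785/(-44812) = (-11920 + 8050/201)*(1/12896) - 19785*(-1/44812) = -2387870/201*1/12896 + 19785/44812 = -1193935/1296048 + 19785/44812 = -6965076385/14519625744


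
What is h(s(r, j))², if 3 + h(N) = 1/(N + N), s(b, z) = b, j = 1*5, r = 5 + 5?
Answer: 3481/400 ≈ 8.7025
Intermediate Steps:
r = 10
j = 5
h(N) = -3 + 1/(2*N) (h(N) = -3 + 1/(N + N) = -3 + 1/(2*N))
h(s(r, j))² = (-3 + (½)/10)² = (-3 + (½)*(⅒))² = (-3 + 1/20)² = (-59/20)² = 3481/400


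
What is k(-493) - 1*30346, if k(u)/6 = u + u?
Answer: -36262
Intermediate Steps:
k(u) = 12*u (k(u) = 6*(u + u) = 6*(2*u) = 12*u)
k(-493) - 1*30346 = 12*(-493) - 1*30346 = -5916 - 30346 = -36262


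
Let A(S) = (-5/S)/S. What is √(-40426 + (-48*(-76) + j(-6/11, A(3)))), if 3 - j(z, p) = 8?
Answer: 3*I*√4087 ≈ 191.79*I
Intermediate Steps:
A(S) = -5/S²
j(z, p) = -5 (j(z, p) = 3 - 1*8 = 3 - 8 = -5)
√(-40426 + (-48*(-76) + j(-6/11, A(3)))) = √(-40426 + (-48*(-76) - 5)) = √(-40426 + (3648 - 5)) = √(-40426 + 3643) = √(-36783) = 3*I*√4087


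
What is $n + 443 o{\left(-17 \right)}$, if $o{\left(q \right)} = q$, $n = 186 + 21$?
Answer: $-7324$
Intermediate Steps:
$n = 207$
$n + 443 o{\left(-17 \right)} = 207 + 443 \left(-17\right) = 207 - 7531 = -7324$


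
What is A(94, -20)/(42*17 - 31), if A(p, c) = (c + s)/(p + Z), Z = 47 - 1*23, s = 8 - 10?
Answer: -11/40297 ≈ -0.00027297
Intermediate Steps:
s = -2
Z = 24 (Z = 47 - 23 = 24)
A(p, c) = (-2 + c)/(24 + p) (A(p, c) = (c - 2)/(p + 24) = (-2 + c)/(24 + p))
A(94, -20)/(42*17 - 31) = ((-2 - 20)/(24 + 94))/(42*17 - 31) = (-22/118)/(714 - 31) = ((1/118)*(-22))/683 = -11/59*1/683 = -11/40297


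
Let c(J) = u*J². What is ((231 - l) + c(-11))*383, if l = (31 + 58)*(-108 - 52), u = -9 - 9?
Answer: 4708219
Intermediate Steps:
u = -18
l = -14240 (l = 89*(-160) = -14240)
c(J) = -18*J²
((231 - l) + c(-11))*383 = ((231 - 1*(-14240)) - 18*(-11)²)*383 = ((231 + 14240) - 18*121)*383 = (14471 - 2178)*383 = 12293*383 = 4708219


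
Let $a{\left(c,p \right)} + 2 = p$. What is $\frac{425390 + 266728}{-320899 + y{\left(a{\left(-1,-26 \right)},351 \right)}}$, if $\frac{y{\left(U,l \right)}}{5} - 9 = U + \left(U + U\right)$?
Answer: $- \frac{346059}{160637} \approx -2.1543$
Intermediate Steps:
$a{\left(c,p \right)} = -2 + p$
$y{\left(U,l \right)} = 45 + 15 U$ ($y{\left(U,l \right)} = 45 + 5 \left(U + \left(U + U\right)\right) = 45 + 5 \left(U + 2 U\right) = 45 + 5 \cdot 3 U = 45 + 15 U$)
$\frac{425390 + 266728}{-320899 + y{\left(a{\left(-1,-26 \right)},351 \right)}} = \frac{425390 + 266728}{-320899 + \left(45 + 15 \left(-2 - 26\right)\right)} = \frac{692118}{-320899 + \left(45 + 15 \left(-28\right)\right)} = \frac{692118}{-320899 + \left(45 - 420\right)} = \frac{692118}{-320899 - 375} = \frac{692118}{-321274} = 692118 \left(- \frac{1}{321274}\right) = - \frac{346059}{160637}$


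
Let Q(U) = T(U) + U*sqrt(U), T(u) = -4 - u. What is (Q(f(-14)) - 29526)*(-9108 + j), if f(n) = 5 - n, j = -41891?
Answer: 1506969451 - 968981*sqrt(19) ≈ 1.5027e+9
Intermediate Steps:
Q(U) = -4 + U**(3/2) - U (Q(U) = (-4 - U) + U*sqrt(U) = (-4 - U) + U**(3/2) = -4 + U**(3/2) - U)
(Q(f(-14)) - 29526)*(-9108 + j) = ((-4 + (5 - 1*(-14))**(3/2) - (5 - 1*(-14))) - 29526)*(-9108 - 41891) = ((-4 + (5 + 14)**(3/2) - (5 + 14)) - 29526)*(-50999) = ((-4 + 19**(3/2) - 1*19) - 29526)*(-50999) = ((-4 + 19*sqrt(19) - 19) - 29526)*(-50999) = ((-23 + 19*sqrt(19)) - 29526)*(-50999) = (-29549 + 19*sqrt(19))*(-50999) = 1506969451 - 968981*sqrt(19)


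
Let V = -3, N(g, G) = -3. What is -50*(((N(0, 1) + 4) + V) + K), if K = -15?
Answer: 850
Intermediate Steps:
-50*(((N(0, 1) + 4) + V) + K) = -50*(((-3 + 4) - 3) - 15) = -50*((1 - 3) - 15) = -50*(-2 - 15) = -50*(-17) = 850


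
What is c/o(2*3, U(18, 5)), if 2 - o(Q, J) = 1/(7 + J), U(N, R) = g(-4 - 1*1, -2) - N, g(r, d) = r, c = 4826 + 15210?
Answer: 320576/33 ≈ 9714.4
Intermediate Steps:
c = 20036
U(N, R) = -5 - N (U(N, R) = (-4 - 1*1) - N = (-4 - 1) - N = -5 - N)
o(Q, J) = 2 - 1/(7 + J)
c/o(2*3, U(18, 5)) = 20036/(((13 + 2*(-5 - 1*18))/(7 + (-5 - 1*18)))) = 20036/(((13 + 2*(-5 - 18))/(7 + (-5 - 18)))) = 20036/(((13 + 2*(-23))/(7 - 23))) = 20036/(((13 - 46)/(-16))) = 20036/((-1/16*(-33))) = 20036/(33/16) = 20036*(16/33) = 320576/33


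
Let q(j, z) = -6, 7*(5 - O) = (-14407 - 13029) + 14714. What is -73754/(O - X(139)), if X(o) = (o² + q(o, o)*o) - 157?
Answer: 516278/115553 ≈ 4.4679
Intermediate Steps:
O = 12757/7 (O = 5 - ((-14407 - 13029) + 14714)/7 = 5 - (-27436 + 14714)/7 = 5 - ⅐*(-12722) = 5 + 12722/7 = 12757/7 ≈ 1822.4)
X(o) = -157 + o² - 6*o (X(o) = (o² - 6*o) - 157 = -157 + o² - 6*o)
-73754/(O - X(139)) = -73754/(12757/7 - (-157 + 139² - 6*139)) = -73754/(12757/7 - (-157 + 19321 - 834)) = -73754/(12757/7 - 1*18330) = -73754/(12757/7 - 18330) = -73754/(-115553/7) = -73754*(-7/115553) = 516278/115553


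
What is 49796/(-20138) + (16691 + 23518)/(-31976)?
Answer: -1201002869/321966344 ≈ -3.7302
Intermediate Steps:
49796/(-20138) + (16691 + 23518)/(-31976) = 49796*(-1/20138) + 40209*(-1/31976) = -24898/10069 - 40209/31976 = -1201002869/321966344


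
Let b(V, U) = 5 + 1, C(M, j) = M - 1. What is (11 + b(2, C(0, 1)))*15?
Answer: 255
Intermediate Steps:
C(M, j) = -1 + M
b(V, U) = 6
(11 + b(2, C(0, 1)))*15 = (11 + 6)*15 = 17*15 = 255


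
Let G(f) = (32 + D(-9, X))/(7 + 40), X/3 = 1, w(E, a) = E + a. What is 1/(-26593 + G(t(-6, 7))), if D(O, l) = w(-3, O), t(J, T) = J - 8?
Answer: -47/1249851 ≈ -3.7604e-5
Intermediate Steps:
t(J, T) = -8 + J
X = 3 (X = 3*1 = 3)
D(O, l) = -3 + O
G(f) = 20/47 (G(f) = (32 + (-3 - 9))/(7 + 40) = (32 - 12)/47 = 20*(1/47) = 20/47)
1/(-26593 + G(t(-6, 7))) = 1/(-26593 + 20/47) = 1/(-1249851/47) = -47/1249851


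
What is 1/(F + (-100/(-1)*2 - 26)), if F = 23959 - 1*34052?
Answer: -1/9919 ≈ -0.00010082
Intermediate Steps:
F = -10093 (F = 23959 - 34052 = -10093)
1/(F + (-100/(-1)*2 - 26)) = 1/(-10093 + (-100/(-1)*2 - 26)) = 1/(-10093 + (-100*(-1)*2 - 26)) = 1/(-10093 + (100*2 - 26)) = 1/(-10093 + (200 - 26)) = 1/(-10093 + 174) = 1/(-9919) = -1/9919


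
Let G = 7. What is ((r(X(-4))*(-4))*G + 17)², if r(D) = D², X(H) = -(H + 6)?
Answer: 9025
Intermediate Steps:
X(H) = -6 - H (X(H) = -(6 + H) = -6 - H)
((r(X(-4))*(-4))*G + 17)² = (((-6 - 1*(-4))²*(-4))*7 + 17)² = (((-6 + 4)²*(-4))*7 + 17)² = (((-2)²*(-4))*7 + 17)² = ((4*(-4))*7 + 17)² = (-16*7 + 17)² = (-112 + 17)² = (-95)² = 9025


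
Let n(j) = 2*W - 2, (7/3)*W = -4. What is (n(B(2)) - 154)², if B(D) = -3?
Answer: 1245456/49 ≈ 25417.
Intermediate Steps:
W = -12/7 (W = (3/7)*(-4) = -12/7 ≈ -1.7143)
n(j) = -38/7 (n(j) = 2*(-12/7) - 2 = -24/7 - 2 = -38/7)
(n(B(2)) - 154)² = (-38/7 - 154)² = (-1116/7)² = 1245456/49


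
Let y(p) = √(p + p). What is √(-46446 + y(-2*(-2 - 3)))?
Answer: √(-46446 + 2*√5) ≈ 215.5*I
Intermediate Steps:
y(p) = √2*√p (y(p) = √(2*p) = √2*√p)
√(-46446 + y(-2*(-2 - 3))) = √(-46446 + √2*√(-2*(-2 - 3))) = √(-46446 + √2*√(-2*(-5))) = √(-46446 + √2*√10) = √(-46446 + 2*√5)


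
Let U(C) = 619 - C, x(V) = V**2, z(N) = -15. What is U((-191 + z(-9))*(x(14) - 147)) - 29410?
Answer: -18697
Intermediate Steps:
U((-191 + z(-9))*(x(14) - 147)) - 29410 = (619 - (-191 - 15)*(14**2 - 147)) - 29410 = (619 - (-206)*(196 - 147)) - 29410 = (619 - (-206)*49) - 29410 = (619 - 1*(-10094)) - 29410 = (619 + 10094) - 29410 = 10713 - 29410 = -18697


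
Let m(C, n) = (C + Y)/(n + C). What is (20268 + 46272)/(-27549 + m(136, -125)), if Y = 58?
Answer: -146388/60569 ≈ -2.4169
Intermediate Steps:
m(C, n) = (58 + C)/(C + n) (m(C, n) = (C + 58)/(n + C) = (58 + C)/(C + n))
(20268 + 46272)/(-27549 + m(136, -125)) = (20268 + 46272)/(-27549 + (58 + 136)/(136 - 125)) = 66540/(-27549 + 194/11) = 66540/(-302845/11) = 66540*(-11/302845) = -146388/60569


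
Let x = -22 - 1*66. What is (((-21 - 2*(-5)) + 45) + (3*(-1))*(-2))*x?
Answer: -3520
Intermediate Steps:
x = -88 (x = -22 - 66 = -88)
(((-21 - 2*(-5)) + 45) + (3*(-1))*(-2))*x = (((-21 - 2*(-5)) + 45) + (3*(-1))*(-2))*(-88) = (((-21 + 10) + 45) - 3*(-2))*(-88) = ((-11 + 45) + 6)*(-88) = (34 + 6)*(-88) = 40*(-88) = -3520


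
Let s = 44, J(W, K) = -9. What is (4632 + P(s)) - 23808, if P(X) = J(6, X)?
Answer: -19185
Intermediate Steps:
P(X) = -9
(4632 + P(s)) - 23808 = (4632 - 9) - 23808 = 4623 - 23808 = -19185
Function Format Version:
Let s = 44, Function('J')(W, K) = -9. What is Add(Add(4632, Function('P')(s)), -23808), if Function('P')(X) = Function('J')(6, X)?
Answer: -19185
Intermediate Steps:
Function('P')(X) = -9
Add(Add(4632, Function('P')(s)), -23808) = Add(Add(4632, -9), -23808) = Add(4623, -23808) = -19185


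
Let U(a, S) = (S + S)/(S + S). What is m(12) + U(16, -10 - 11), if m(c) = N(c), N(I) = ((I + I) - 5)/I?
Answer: 31/12 ≈ 2.5833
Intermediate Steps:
U(a, S) = 1 (U(a, S) = (2*S)/((2*S)) = (2*S)*(1/(2*S)) = 1)
N(I) = (-5 + 2*I)/I (N(I) = (2*I - 5)/I = (-5 + 2*I)/I)
m(c) = 2 - 5/c
m(12) + U(16, -10 - 11) = (2 - 5/12) + 1 = 19/12 + 1 = 31/12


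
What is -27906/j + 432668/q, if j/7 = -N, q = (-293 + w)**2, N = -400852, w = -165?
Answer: 151024644721/73573779062 ≈ 2.0527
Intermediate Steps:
q = 209764 (q = (-293 - 165)**2 = (-458)**2 = 209764)
j = 2805964 (j = 7*(-1*(-400852)) = 7*400852 = 2805964)
-27906/j + 432668/q = -27906/2805964 + 432668/209764 = -27906*1/2805964 + 432668*(1/209764) = -13953/1402982 + 108167/52441 = 151024644721/73573779062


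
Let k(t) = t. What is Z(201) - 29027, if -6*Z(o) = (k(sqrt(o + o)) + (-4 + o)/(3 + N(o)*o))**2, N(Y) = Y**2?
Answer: -11511484956577219033/395665255948896 - 197*sqrt(402)/24361812 ≈ -29094.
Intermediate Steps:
Z(o) = -(sqrt(2)*sqrt(o) + (-4 + o)/(3 + o**3))**2/6 (Z(o) = -(sqrt(o + o) + (-4 + o)/(3 + o**2*o))**2/6 = -(sqrt(2*o) + (-4 + o)/(3 + o**3))**2/6 = -(sqrt(2)*sqrt(o) + (-4 + o)/(3 + o**3))**2/6)
Z(201) - 29027 = -(-4 + 201 + sqrt(2)*201**(7/2) + 3*sqrt(2)*sqrt(201))**2/(6*(3 + 201**3)**2) - 29027 = -(-4 + 201 + sqrt(2)*(8120601*sqrt(201)) + 3*sqrt(402))**2/(6*(3 + 8120601)**2) - 29027 = -1/6*(-4 + 201 + 8120601*sqrt(402) + 3*sqrt(402))**2/8120604**2 - 29027 = -1/6*1/65944209324816*(197 + 8120604*sqrt(402))**2 - 29027 = -(197 + 8120604*sqrt(402))**2/395665255948896 - 29027 = -29027 - (197 + 8120604*sqrt(402))**2/395665255948896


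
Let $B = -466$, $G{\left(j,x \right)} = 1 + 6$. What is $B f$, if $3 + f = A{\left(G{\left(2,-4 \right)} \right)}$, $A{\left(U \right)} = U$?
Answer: $-1864$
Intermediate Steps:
$G{\left(j,x \right)} = 7$
$f = 4$ ($f = -3 + 7 = 4$)
$B f = \left(-466\right) 4 = -1864$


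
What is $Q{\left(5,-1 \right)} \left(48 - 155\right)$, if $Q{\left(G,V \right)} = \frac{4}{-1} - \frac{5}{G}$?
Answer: $535$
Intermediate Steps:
$Q{\left(G,V \right)} = -4 - \frac{5}{G}$ ($Q{\left(G,V \right)} = 4 \left(-1\right) - \frac{5}{G} = -4 - \frac{5}{G}$)
$Q{\left(5,-1 \right)} \left(48 - 155\right) = \left(-4 - \frac{5}{5}\right) \left(48 - 155\right) = \left(-4 - 1\right) \left(-107\right) = \left(-5\right) \left(-107\right) = 535$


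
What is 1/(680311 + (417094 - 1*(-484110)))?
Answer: 1/1581515 ≈ 6.3231e-7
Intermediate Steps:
1/(680311 + (417094 - 1*(-484110))) = 1/(680311 + (417094 + 484110)) = 1/(680311 + 901204) = 1/1581515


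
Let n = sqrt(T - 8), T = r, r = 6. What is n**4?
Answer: 4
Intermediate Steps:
T = 6
n = I*sqrt(2) (n = sqrt(6 - 8) = sqrt(-2) = I*sqrt(2) ≈ 1.4142*I)
n**4 = (I*sqrt(2))**4 = 4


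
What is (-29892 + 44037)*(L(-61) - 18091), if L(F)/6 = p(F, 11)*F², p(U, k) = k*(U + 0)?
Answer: -212158549365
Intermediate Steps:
p(U, k) = U*k (p(U, k) = k*U = U*k)
L(F) = 66*F³ (L(F) = 6*((F*11)*F²) = 6*((11*F)*F²) = 6*(11*F³) = 66*F³)
(-29892 + 44037)*(L(-61) - 18091) = (-29892 + 44037)*(66*(-61)³ - 18091) = 14145*(66*(-226981) - 18091) = 14145*(-14980746 - 18091) = 14145*(-14998837) = -212158549365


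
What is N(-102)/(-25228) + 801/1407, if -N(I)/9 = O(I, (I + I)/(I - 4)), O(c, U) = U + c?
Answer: 702969/1317421 ≈ 0.53360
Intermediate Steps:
N(I) = -9*I - 18*I/(-4 + I) (N(I) = -9*((I + I)/(I - 4) + I) = -9*((2*I)/(-4 + I) + I) = -9*(2*I/(-4 + I) + I) = -9*(I + 2*I/(-4 + I)) = -9*I - 18*I/(-4 + I))
N(-102)/(-25228) + 801/1407 = (9*(-102)*(2 - 1*(-102))/(-4 - 102))/(-25228) + 801/1407 = (9*(-102)*(2 + 102)/(-106))*(-1/25228) + 801*(1/1407) = (9*(-102)*(-1/106)*104)*(-1/25228) + 267/469 = (47736/53)*(-1/25228) + 267/469 = -702/19663 + 267/469 = 702969/1317421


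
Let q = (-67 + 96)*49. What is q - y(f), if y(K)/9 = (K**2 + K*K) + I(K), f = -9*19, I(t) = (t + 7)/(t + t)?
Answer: -9973505/19 ≈ -5.2492e+5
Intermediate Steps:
I(t) = (7 + t)/(2*t) (I(t) = (7 + t)/((2*t)) = (7 + t)*(1/(2*t)) = (7 + t)/(2*t))
f = -171
y(K) = 18*K**2 + 9*(7 + K)/(2*K) (y(K) = 9*((K**2 + K*K) + (7 + K)/(2*K)) = 9*((K**2 + K**2) + (7 + K)/(2*K)) = 9*(2*K**2 + (7 + K)/(2*K)) = 18*K**2 + 9*(7 + K)/(2*K))
q = 1421 (q = 29*49 = 1421)
q - y(f) = 1421 - 9*(7 - 171 + 4*(-171)**3)/(2*(-171)) = 1421 - 9*(-1)*(7 - 171 + 4*(-5000211))/(2*171) = 1421 - 9*(-1)*(7 - 171 - 20000844)/(2*171) = 1421 - 9*(-1)*(-20001008)/(2*171) = 1421 - 1*10000504/19 = 1421 - 10000504/19 = -9973505/19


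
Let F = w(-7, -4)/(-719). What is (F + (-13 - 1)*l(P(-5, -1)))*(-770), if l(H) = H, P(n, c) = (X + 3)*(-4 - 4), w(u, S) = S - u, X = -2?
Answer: -62004250/719 ≈ -86237.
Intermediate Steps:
P(n, c) = -8 (P(n, c) = (-2 + 3)*(-4 - 4) = 1*(-8) = -8)
F = -3/719 (F = (-4 - 1*(-7))/(-719) = (-4 + 7)*(-1/719) = 3*(-1/719) = -3/719 ≈ -0.0041725)
(F + (-13 - 1)*l(P(-5, -1)))*(-770) = (-3/719 + (-13 - 1)*(-8))*(-770) = (-3/719 - 14*(-8))*(-770) = (-3/719 + 112)*(-770) = (80525/719)*(-770) = -62004250/719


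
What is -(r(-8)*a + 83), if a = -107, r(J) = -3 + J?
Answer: -1260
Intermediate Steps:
-(r(-8)*a + 83) = -((-3 - 8)*(-107) + 83) = -(-11*(-107) + 83) = -(1177 + 83) = -1*1260 = -1260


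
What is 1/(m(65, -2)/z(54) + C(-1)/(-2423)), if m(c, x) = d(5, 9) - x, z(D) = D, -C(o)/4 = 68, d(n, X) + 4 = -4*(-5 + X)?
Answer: -7269/1607 ≈ -4.5233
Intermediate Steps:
d(n, X) = 16 - 4*X (d(n, X) = -4 - 4*(-5 + X) = -4 + (20 - 4*X) = 16 - 4*X)
C(o) = -272 (C(o) = -4*68 = -272)
m(c, x) = -20 - x (m(c, x) = (16 - 4*9) - x = (16 - 36) - x = -20 - x)
1/(m(65, -2)/z(54) + C(-1)/(-2423)) = 1/((-20 - 1*(-2))/54 - 272/(-2423)) = 1/((-20 + 2)*(1/54) - 272*(-1/2423)) = 1/(-18*1/54 + 272/2423) = 1/(-⅓ + 272/2423) = 1/(-1607/7269) = -7269/1607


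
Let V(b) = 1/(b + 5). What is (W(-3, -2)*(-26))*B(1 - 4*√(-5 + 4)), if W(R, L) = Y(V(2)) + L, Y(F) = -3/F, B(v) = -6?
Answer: -3588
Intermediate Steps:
V(b) = 1/(5 + b)
W(R, L) = -21 + L (W(R, L) = -3/(1/(5 + 2)) + L = -3/(1/7) + L = -3/⅐ + L = -3*7 + L = -21 + L)
(W(-3, -2)*(-26))*B(1 - 4*√(-5 + 4)) = ((-21 - 2)*(-26))*(-6) = -23*(-26)*(-6) = 598*(-6) = -3588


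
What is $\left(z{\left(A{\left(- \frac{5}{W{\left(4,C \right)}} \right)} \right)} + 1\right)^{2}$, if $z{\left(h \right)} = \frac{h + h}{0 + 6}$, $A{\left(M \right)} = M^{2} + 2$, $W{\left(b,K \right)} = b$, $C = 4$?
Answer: $\frac{1225}{256} \approx 4.7852$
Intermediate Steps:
$A{\left(M \right)} = 2 + M^{2}$
$z{\left(h \right)} = \frac{h}{3}$ ($z{\left(h \right)} = \frac{2 h}{6} = 2 h \frac{1}{6} = \frac{h}{3}$)
$\left(z{\left(A{\left(- \frac{5}{W{\left(4,C \right)}} \right)} \right)} + 1\right)^{2} = \left(\frac{2 + \left(- \frac{5}{4}\right)^{2}}{3} + 1\right)^{2} = \left(\frac{2 + \frac{25}{16}}{3} + 1\right)^{2} = \left(\frac{1}{3} \cdot \frac{57}{16} + 1\right)^{2} = \left(\frac{19}{16} + 1\right)^{2} = \left(\frac{35}{16}\right)^{2} = \frac{1225}{256}$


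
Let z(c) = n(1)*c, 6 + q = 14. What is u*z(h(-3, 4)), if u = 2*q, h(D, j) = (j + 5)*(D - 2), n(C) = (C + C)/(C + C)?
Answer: -720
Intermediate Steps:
q = 8 (q = -6 + 14 = 8)
n(C) = 1 (n(C) = (2*C)/((2*C)) = (2*C)*(1/(2*C)) = 1)
h(D, j) = (-2 + D)*(5 + j) (h(D, j) = (5 + j)*(-2 + D) = (-2 + D)*(5 + j))
u = 16 (u = 2*8 = 16)
z(c) = c (z(c) = 1*c = c)
u*z(h(-3, 4)) = 16*(-10 - 2*4 + 5*(-3) - 3*4) = 16*(-10 - 8 - 15 - 12) = 16*(-45) = -720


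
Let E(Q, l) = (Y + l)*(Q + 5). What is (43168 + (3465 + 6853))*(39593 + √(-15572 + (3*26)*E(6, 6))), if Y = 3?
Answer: 2117671198 + 267430*I*√314 ≈ 2.1177e+9 + 4.7389e+6*I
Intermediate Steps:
E(Q, l) = (3 + l)*(5 + Q) (E(Q, l) = (3 + l)*(Q + 5) = (3 + l)*(5 + Q))
(43168 + (3465 + 6853))*(39593 + √(-15572 + (3*26)*E(6, 6))) = (43168 + (3465 + 6853))*(39593 + √(-15572 + (3*26)*(15 + 3*6 + 5*6 + 6*6))) = (43168 + 10318)*(39593 + √(-15572 + 78*(15 + 18 + 30 + 36))) = 53486*(39593 + √(-15572 + 78*99)) = 53486*(39593 + √(-15572 + 7722)) = 53486*(39593 + √(-7850)) = 53486*(39593 + 5*I*√314) = 2117671198 + 267430*I*√314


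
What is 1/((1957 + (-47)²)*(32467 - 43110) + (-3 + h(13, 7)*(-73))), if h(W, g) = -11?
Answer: -1/44337938 ≈ -2.2554e-8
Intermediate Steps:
1/((1957 + (-47)²)*(32467 - 43110) + (-3 + h(13, 7)*(-73))) = 1/((1957 + (-47)²)*(32467 - 43110) + (-3 - 11*(-73))) = 1/((1957 + 2209)*(-10643) + (-3 + 803)) = 1/(4166*(-10643) + 800) = 1/(-44338738 + 800) = 1/(-44337938) = -1/44337938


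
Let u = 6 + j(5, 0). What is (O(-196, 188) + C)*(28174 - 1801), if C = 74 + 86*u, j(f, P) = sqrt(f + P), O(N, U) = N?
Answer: 10390962 + 2268078*sqrt(5) ≈ 1.5463e+7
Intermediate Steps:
j(f, P) = sqrt(P + f)
u = 6 + sqrt(5) (u = 6 + sqrt(0 + 5) = 6 + sqrt(5) ≈ 8.2361)
C = 590 + 86*sqrt(5) (C = 74 + 86*(6 + sqrt(5)) = 74 + (516 + 86*sqrt(5)) = 590 + 86*sqrt(5) ≈ 782.30)
(O(-196, 188) + C)*(28174 - 1801) = (-196 + (590 + 86*sqrt(5)))*(28174 - 1801) = (394 + 86*sqrt(5))*26373 = 10390962 + 2268078*sqrt(5)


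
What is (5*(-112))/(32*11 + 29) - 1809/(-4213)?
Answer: -1670051/1605153 ≈ -1.0404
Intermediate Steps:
(5*(-112))/(32*11 + 29) - 1809/(-4213) = -560/(352 + 29) - 1809*(-1/4213) = -560/381 + 1809/4213 = -1670051/1605153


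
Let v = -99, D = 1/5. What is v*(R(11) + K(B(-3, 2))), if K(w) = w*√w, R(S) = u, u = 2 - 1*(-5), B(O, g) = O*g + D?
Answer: -693 + 2871*I*√145/25 ≈ -693.0 + 1382.9*I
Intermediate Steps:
D = ⅕ ≈ 0.20000
B(O, g) = ⅕ + O*g (B(O, g) = O*g + ⅕ = ⅕ + O*g)
u = 7 (u = 2 + 5 = 7)
R(S) = 7
K(w) = w^(3/2)
v*(R(11) + K(B(-3, 2))) = -99*(7 + (⅕ - 3*2)^(3/2)) = -99*(7 + (⅕ - 6)^(3/2)) = -99*(7 + (-29/5)^(3/2)) = -99*(7 - 29*I*√145/25) = -693 + 2871*I*√145/25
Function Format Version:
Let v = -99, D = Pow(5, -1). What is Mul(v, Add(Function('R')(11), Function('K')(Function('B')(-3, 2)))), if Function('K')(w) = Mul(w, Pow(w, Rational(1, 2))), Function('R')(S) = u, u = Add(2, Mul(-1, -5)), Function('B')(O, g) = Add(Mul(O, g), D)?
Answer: Add(-693, Mul(Rational(2871, 25), I, Pow(145, Rational(1, 2)))) ≈ Add(-693.00, Mul(1382.9, I))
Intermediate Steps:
D = Rational(1, 5) ≈ 0.20000
Function('B')(O, g) = Add(Rational(1, 5), Mul(O, g)) (Function('B')(O, g) = Add(Mul(O, g), Rational(1, 5)) = Add(Rational(1, 5), Mul(O, g)))
u = 7 (u = Add(2, 5) = 7)
Function('R')(S) = 7
Function('K')(w) = Pow(w, Rational(3, 2))
Mul(v, Add(Function('R')(11), Function('K')(Function('B')(-3, 2)))) = Mul(-99, Add(7, Pow(Add(Rational(1, 5), Mul(-3, 2)), Rational(3, 2)))) = Mul(-99, Add(7, Pow(Add(Rational(1, 5), -6), Rational(3, 2)))) = Mul(-99, Add(7, Pow(Rational(-29, 5), Rational(3, 2)))) = Mul(-99, Add(7, Mul(Rational(-29, 25), I, Pow(145, Rational(1, 2))))) = Add(-693, Mul(Rational(2871, 25), I, Pow(145, Rational(1, 2))))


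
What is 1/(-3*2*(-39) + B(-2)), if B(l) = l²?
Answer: 1/238 ≈ 0.0042017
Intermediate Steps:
1/(-3*2*(-39) + B(-2)) = 1/(-3*2*(-39) + (-2)²) = 1/(-6*(-39) + 4) = 1/(234 + 4) = 1/238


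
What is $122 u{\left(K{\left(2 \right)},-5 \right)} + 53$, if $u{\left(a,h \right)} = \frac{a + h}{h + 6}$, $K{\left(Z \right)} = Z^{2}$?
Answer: $-69$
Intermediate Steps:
$u{\left(a,h \right)} = \frac{a + h}{6 + h}$
$122 u{\left(K{\left(2 \right)},-5 \right)} + 53 = 122 \frac{2^{2} - 5}{6 - 5} + 53 = 122 \frac{4 - 5}{1} + 53 = 122 \cdot 1 \left(-1\right) + 53 = 122 \left(-1\right) + 53 = -122 + 53 = -69$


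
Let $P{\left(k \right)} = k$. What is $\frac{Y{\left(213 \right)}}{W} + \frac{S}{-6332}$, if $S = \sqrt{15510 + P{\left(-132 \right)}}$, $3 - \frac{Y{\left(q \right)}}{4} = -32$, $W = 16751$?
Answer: $\frac{20}{2393} - \frac{\sqrt{15378}}{6332} \approx -0.011227$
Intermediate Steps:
$Y{\left(q \right)} = 140$ ($Y{\left(q \right)} = 12 - -128 = 12 + 128 = 140$)
$S = \sqrt{15378}$ ($S = \sqrt{15510 - 132} = \sqrt{15378} \approx 124.01$)
$\frac{Y{\left(213 \right)}}{W} + \frac{S}{-6332} = \frac{140}{16751} + \frac{\sqrt{15378}}{-6332} = 140 \cdot \frac{1}{16751} + \sqrt{15378} \left(- \frac{1}{6332}\right) = \frac{20}{2393} - \frac{\sqrt{15378}}{6332}$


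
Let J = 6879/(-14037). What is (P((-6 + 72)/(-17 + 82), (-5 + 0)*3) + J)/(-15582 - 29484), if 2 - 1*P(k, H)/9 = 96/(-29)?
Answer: -6418597/6115050606 ≈ -0.0010496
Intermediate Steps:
J = -2293/4679 (J = 6879*(-1/14037) = -2293/4679 ≈ -0.49006)
P(k, H) = 1386/29 (P(k, H) = 18 - 864/(-29) = 18 - 864*(-1)/29 = 18 - 9*(-96/29) = 18 + 864/29 = 1386/29)
(P((-6 + 72)/(-17 + 82), (-5 + 0)*3) + J)/(-15582 - 29484) = (1386/29 - 2293/4679)/(-15582 - 29484) = (6418597/135691)/(-45066) = (6418597/135691)*(-1/45066) = -6418597/6115050606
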